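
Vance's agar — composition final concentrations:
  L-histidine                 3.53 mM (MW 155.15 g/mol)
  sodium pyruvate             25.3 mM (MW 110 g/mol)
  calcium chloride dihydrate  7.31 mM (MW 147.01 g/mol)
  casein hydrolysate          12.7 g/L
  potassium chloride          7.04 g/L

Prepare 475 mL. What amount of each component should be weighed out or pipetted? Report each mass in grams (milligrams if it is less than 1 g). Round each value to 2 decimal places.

L-histidine 260.15 mg; sodium pyruvate 1.32 g; calcium chloride dihydrate 510.46 mg; casein hydrolysate 6.03 g; potassium chloride 3.34 g

Scale factor relative to 1 L: 0.475.
L-histidine: 3.53 mmol/L × 155.15 mg/mmol × 0.475 L = 260.15 mg
sodium pyruvate: 25.3 mmol/L × 110 g/mol × 0.475 L ÷ 1000 = 1.32 g
calcium chloride dihydrate: 7.31 mmol/L × 147.01 mg/mmol × 0.475 L = 510.46 mg
casein hydrolysate: 12.7 g/L × 0.475 L = 6.03 g
potassium chloride: 7.04 g/L × 0.475 L = 3.34 g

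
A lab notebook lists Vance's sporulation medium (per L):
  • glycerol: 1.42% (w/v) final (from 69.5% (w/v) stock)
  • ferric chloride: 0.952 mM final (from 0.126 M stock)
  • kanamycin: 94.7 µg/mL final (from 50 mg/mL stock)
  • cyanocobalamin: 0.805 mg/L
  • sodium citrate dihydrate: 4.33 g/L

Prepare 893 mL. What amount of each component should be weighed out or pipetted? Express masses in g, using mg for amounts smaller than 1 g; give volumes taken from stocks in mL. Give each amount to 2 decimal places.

glycerol 18.25 mL; ferric chloride 6.75 mL; kanamycin 1.69 mL; cyanocobalamin 0.72 mg; sodium citrate dihydrate 3.87 g

Target volume = 893 mL = 0.893 L.
glycerol: dilute stock: 1.42% ÷ 69.5% × 893 mL = 18.25 mL
ferric chloride: dilute stock: 0.952 mM × 893 mL ÷ 126 mM = 6.75 mL
kanamycin: V = C2·V2/C1 = 94.7 µg/mL × 893 mL ÷ 50000 µg/mL = 1.69 mL
cyanocobalamin: 0.805 mg/L × 0.893 L = 0.72 mg
sodium citrate dihydrate: 4.33 g/L × 0.893 L = 3.87 g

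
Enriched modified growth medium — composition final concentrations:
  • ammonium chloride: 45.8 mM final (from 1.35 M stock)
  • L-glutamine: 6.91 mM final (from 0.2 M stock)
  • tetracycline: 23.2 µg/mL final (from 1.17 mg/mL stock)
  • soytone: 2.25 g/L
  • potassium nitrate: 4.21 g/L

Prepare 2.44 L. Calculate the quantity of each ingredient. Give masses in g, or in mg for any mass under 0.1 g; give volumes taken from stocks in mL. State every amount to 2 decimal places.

ammonium chloride 82.78 mL; L-glutamine 84.30 mL; tetracycline 48.38 mL; soytone 5.49 g; potassium nitrate 10.27 g

Scale factor relative to 1 L: 2.44.
ammonium chloride: V = C2·V2/C1 = 45.8 mM × 2440 mL ÷ 1350 mM = 82.78 mL
L-glutamine: dilute stock: 6.91 mM × 2440 mL ÷ 200 mM = 84.30 mL
tetracycline: C1V1 = C2V2 → 23.2 µg/mL × 2440 mL ÷ 1170 µg/mL = 48.38 mL
soytone: 2.25 g/L × 2.44 L = 5.49 g
potassium nitrate: 4.21 g/L × 2.44 L = 10.27 g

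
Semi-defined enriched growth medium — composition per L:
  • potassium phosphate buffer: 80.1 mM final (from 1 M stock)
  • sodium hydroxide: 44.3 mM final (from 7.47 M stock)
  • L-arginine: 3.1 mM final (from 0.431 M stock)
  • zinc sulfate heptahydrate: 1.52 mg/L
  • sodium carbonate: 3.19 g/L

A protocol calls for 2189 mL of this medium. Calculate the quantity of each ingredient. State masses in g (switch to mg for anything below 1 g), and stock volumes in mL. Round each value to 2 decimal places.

potassium phosphate buffer 175.34 mL; sodium hydroxide 12.98 mL; L-arginine 15.74 mL; zinc sulfate heptahydrate 3.33 mg; sodium carbonate 6.98 g

Scale factor relative to 1 L: 2.189.
potassium phosphate buffer: V = C2·V2/C1 = 80.1 mM × 2189 mL ÷ 1000 mM = 175.34 mL
sodium hydroxide: V = C2·V2/C1 = 44.3 mM × 2189 mL ÷ 7470 mM = 12.98 mL
L-arginine: dilute stock: 3.1 mM × 2189 mL ÷ 431 mM = 15.74 mL
zinc sulfate heptahydrate: 1.52 mg/L × 2.189 L = 3.33 mg
sodium carbonate: 3.19 g/L × 2.189 L = 6.98 g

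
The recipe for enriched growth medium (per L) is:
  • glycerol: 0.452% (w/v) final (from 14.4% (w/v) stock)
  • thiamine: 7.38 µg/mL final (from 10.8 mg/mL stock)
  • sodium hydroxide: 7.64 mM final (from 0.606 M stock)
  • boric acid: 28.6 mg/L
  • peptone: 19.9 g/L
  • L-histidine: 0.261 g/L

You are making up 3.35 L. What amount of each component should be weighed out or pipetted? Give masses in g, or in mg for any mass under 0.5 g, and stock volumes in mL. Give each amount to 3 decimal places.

glycerol 105.153 mL; thiamine 2.289 mL; sodium hydroxide 42.234 mL; boric acid 95.810 mg; peptone 66.665 g; L-histidine 0.874 g

Working volume: 3.35 L.
glycerol: V = C2·V2/C1 = 0.452% ÷ 14.4% × 3350 mL = 105.153 mL
thiamine: V = C2·V2/C1 = 7.38 µg/mL × 3350 mL ÷ 10800 µg/mL = 2.289 mL
sodium hydroxide: dilute stock: 7.64 mM × 3350 mL ÷ 606 mM = 42.234 mL
boric acid: 28.6 mg/L × 3.35 L = 95.810 mg
peptone: 19.9 g/L × 3.35 L = 66.665 g
L-histidine: 0.261 g/L × 3.35 L = 0.874 g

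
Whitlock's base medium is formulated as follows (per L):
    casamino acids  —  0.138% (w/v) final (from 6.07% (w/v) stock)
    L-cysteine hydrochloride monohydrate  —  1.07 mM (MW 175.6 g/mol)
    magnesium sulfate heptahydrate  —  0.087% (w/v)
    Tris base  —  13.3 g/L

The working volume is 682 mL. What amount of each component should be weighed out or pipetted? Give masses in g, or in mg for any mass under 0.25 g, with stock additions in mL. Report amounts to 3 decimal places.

Target volume = 682 mL = 0.682 L.
casamino acids: C1V1 = C2V2 → 0.138% ÷ 6.07% × 682 mL = 15.505 mL
L-cysteine hydrochloride monohydrate: 1.07 mmol/L × 175.6 mg/mmol × 0.682 L = 128.142 mg
magnesium sulfate heptahydrate: 0.087% w/v = 0.87 g/L → 0.87 × 0.682 L = 0.593 g
Tris base: 13.3 g/L × 0.682 L = 9.071 g

casamino acids 15.505 mL; L-cysteine hydrochloride monohydrate 128.142 mg; magnesium sulfate heptahydrate 0.593 g; Tris base 9.071 g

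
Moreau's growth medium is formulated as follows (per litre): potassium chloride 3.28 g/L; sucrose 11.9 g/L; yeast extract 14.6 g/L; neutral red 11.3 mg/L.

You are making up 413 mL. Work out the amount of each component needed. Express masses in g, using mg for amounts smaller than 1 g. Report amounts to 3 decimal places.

Target volume = 413 mL = 0.413 L.
potassium chloride: 3.28 g/L × 0.413 L = 1.355 g
sucrose: 11.9 g/L × 0.413 L = 4.915 g
yeast extract: 14.6 g/L × 0.413 L = 6.030 g
neutral red: 11.3 mg/L × 0.413 L = 4.667 mg

potassium chloride 1.355 g; sucrose 4.915 g; yeast extract 6.030 g; neutral red 4.667 mg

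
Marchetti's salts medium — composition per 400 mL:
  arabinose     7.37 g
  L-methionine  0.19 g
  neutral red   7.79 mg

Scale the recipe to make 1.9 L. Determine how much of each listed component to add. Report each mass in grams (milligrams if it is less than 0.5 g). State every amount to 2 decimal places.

arabinose 35.01 g; L-methionine 0.90 g; neutral red 37.00 mg

Scale factor = 1900 mL / 400 mL = 4.75.
arabinose: 7.37 g × (1900 mL / 400 mL) = 35.01 g
L-methionine: 0.19 g × (1900 mL / 400 mL) = 0.90 g
neutral red: 7.79 mg × (1900 mL / 400 mL) = 37.00 mg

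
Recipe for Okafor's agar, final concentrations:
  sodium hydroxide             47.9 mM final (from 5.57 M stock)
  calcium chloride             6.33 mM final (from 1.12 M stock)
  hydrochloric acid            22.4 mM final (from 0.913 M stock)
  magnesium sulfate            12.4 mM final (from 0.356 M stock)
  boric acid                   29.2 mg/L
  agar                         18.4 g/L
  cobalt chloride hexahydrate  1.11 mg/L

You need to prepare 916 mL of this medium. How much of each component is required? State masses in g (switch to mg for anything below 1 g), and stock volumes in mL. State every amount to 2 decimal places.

sodium hydroxide 7.88 mL; calcium chloride 5.18 mL; hydrochloric acid 22.47 mL; magnesium sulfate 31.91 mL; boric acid 26.75 mg; agar 16.85 g; cobalt chloride hexahydrate 1.02 mg

Target volume = 916 mL = 0.916 L.
sodium hydroxide: V = C2·V2/C1 = 47.9 mM × 916 mL ÷ 5570 mM = 7.88 mL
calcium chloride: dilute stock: 6.33 mM × 916 mL ÷ 1120 mM = 5.18 mL
hydrochloric acid: V = C2·V2/C1 = 22.4 mM × 916 mL ÷ 913 mM = 22.47 mL
magnesium sulfate: V = C2·V2/C1 = 12.4 mM × 916 mL ÷ 356 mM = 31.91 mL
boric acid: 29.2 mg/L × 0.916 L = 26.75 mg
agar: 18.4 g/L × 0.916 L = 16.85 g
cobalt chloride hexahydrate: 1.11 mg/L × 0.916 L = 1.02 mg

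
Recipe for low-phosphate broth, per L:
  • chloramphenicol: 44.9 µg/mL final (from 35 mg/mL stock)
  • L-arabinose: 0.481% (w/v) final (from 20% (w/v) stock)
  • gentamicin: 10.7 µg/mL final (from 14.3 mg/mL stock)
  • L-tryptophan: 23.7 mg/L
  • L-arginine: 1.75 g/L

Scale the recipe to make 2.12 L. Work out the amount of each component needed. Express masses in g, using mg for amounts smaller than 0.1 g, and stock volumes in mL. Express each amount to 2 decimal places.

chloramphenicol 2.72 mL; L-arabinose 50.99 mL; gentamicin 1.59 mL; L-tryptophan 50.24 mg; L-arginine 3.71 g

Scale factor relative to 1 L: 2.12.
chloramphenicol: dilute stock: 44.9 µg/mL × 2120 mL ÷ 35000 µg/mL = 2.72 mL
L-arabinose: dilute stock: 0.481% ÷ 20% × 2120 mL = 50.99 mL
gentamicin: C1V1 = C2V2 → 10.7 µg/mL × 2120 mL ÷ 14300 µg/mL = 1.59 mL
L-tryptophan: 23.7 mg/L × 2.12 L = 50.24 mg
L-arginine: 1.75 g/L × 2.12 L = 3.71 g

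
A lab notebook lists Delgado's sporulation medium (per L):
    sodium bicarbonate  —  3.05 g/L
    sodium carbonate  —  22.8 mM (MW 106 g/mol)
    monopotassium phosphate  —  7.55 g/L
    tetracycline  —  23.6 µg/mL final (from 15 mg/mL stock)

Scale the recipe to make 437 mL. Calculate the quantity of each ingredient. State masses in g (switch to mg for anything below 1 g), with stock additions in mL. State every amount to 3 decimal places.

sodium bicarbonate 1.333 g; sodium carbonate 1.056 g; monopotassium phosphate 3.299 g; tetracycline 0.688 mL

Scale factor relative to 1 L: 0.437.
sodium bicarbonate: 3.05 g/L × 0.437 L = 1.333 g
sodium carbonate: 22.8 mmol/L × 106 g/mol × 0.437 L ÷ 1000 = 1.056 g
monopotassium phosphate: 7.55 g/L × 0.437 L = 3.299 g
tetracycline: C1V1 = C2V2 → 23.6 µg/mL × 437 mL ÷ 15000 µg/mL = 0.688 mL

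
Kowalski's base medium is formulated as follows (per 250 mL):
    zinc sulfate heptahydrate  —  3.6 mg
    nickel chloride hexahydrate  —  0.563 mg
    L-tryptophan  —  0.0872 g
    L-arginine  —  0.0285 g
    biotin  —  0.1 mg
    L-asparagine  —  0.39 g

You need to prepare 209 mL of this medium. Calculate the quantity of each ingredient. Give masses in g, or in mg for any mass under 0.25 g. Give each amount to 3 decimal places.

zinc sulfate heptahydrate 3.010 mg; nickel chloride hexahydrate 0.471 mg; L-tryptophan 72.899 mg; L-arginine 23.826 mg; biotin 0.084 mg; L-asparagine 0.326 g

Ratio of target to recipe volume: 209 / 250 = 0.836.
zinc sulfate heptahydrate: 3.6 mg × (209 mL / 250 mL) = 3.010 mg
nickel chloride hexahydrate: 0.563 mg × (209 mL / 250 mL) = 0.471 mg
L-tryptophan: 0.0872 g × (209 mL / 250 mL) = 0.0728992 g = 72.899 mg
L-arginine: 0.0285 g × (209 mL / 250 mL) = 0.023826 g = 23.826 mg
biotin: 0.1 mg × (209 mL / 250 mL) = 0.084 mg
L-asparagine: 0.39 g × (209 mL / 250 mL) = 0.326 g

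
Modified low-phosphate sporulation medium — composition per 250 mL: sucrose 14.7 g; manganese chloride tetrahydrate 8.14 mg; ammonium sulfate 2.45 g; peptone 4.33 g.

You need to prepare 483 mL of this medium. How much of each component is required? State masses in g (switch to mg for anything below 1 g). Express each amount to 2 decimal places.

Ratio of target to recipe volume: 483 / 250 = 1.932.
sucrose: 14.7 g × (483 mL / 250 mL) = 28.40 g
manganese chloride tetrahydrate: 8.14 mg × (483 mL / 250 mL) = 15.73 mg
ammonium sulfate: 2.45 g × (483 mL / 250 mL) = 4.73 g
peptone: 4.33 g × (483 mL / 250 mL) = 8.37 g

sucrose 28.40 g; manganese chloride tetrahydrate 15.73 mg; ammonium sulfate 4.73 g; peptone 8.37 g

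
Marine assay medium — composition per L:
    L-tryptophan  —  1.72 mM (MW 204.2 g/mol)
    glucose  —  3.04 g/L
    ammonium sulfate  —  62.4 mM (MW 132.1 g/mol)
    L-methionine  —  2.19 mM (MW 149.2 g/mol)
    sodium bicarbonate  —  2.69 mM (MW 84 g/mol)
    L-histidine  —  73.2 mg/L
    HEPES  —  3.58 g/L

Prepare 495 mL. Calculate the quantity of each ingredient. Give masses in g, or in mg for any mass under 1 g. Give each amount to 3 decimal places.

L-tryptophan 173.856 mg; glucose 1.505 g; ammonium sulfate 4.080 g; L-methionine 161.740 mg; sodium bicarbonate 111.850 mg; L-histidine 36.234 mg; HEPES 1.772 g

Scale factor relative to 1 L: 0.495.
L-tryptophan: 1.72 mmol/L × 204.2 mg/mmol × 0.495 L = 173.856 mg
glucose: 3.04 g/L × 0.495 L = 1.505 g
ammonium sulfate: 62.4 mmol/L × 132.1 g/mol × 0.495 L ÷ 1000 = 4.080 g
L-methionine: 2.19 mmol/L × 149.2 mg/mmol × 0.495 L = 161.740 mg
sodium bicarbonate: 2.69 mmol/L × 84 mg/mmol × 0.495 L = 111.850 mg
L-histidine: 73.2 mg/L × 0.495 L = 36.234 mg
HEPES: 3.58 g/L × 0.495 L = 1.772 g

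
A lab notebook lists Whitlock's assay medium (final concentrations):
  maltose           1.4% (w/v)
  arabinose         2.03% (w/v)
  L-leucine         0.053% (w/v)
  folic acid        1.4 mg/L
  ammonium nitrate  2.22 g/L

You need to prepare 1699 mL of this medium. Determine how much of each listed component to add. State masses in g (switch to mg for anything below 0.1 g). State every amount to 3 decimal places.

Target volume = 1699 mL = 1.699 L.
maltose: 1.4 g per 100 mL × 1699 mL ÷ 100 = 23.786 g
arabinose: 2.03% w/v = 20.3 g/L → 20.3 × 1.699 L = 34.490 g
L-leucine: 0.053% w/v = 0.53 g/L → 0.53 × 1.699 L = 0.900 g
folic acid: 1.4 mg/L × 1.699 L = 2.379 mg
ammonium nitrate: 2.22 g/L × 1.699 L = 3.772 g

maltose 23.786 g; arabinose 34.490 g; L-leucine 0.900 g; folic acid 2.379 mg; ammonium nitrate 3.772 g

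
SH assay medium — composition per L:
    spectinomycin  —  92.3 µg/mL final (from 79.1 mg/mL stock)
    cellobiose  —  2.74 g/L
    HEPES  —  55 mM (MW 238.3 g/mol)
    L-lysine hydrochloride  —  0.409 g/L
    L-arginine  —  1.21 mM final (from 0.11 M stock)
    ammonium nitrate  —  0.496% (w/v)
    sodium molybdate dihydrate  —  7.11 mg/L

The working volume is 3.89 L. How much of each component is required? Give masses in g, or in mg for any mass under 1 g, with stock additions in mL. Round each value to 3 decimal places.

Working volume: 3.89 L.
spectinomycin: C1V1 = C2V2 → 92.3 µg/mL × 3890 mL ÷ 79100 µg/mL = 4.539 mL
cellobiose: 2.74 g/L × 3.89 L = 10.659 g
HEPES: 55 mmol/L × 238.3 g/mol × 3.89 L ÷ 1000 = 50.984 g
L-lysine hydrochloride: 0.409 g/L × 3.89 L = 1.591 g
L-arginine: V = C2·V2/C1 = 1.21 mM × 3890 mL ÷ 110 mM = 42.790 mL
ammonium nitrate: 0.496% w/v = 4.96 g/L → 4.96 × 3.89 L = 19.294 g
sodium molybdate dihydrate: 7.11 mg/L × 3.89 L = 27.658 mg

spectinomycin 4.539 mL; cellobiose 10.659 g; HEPES 50.984 g; L-lysine hydrochloride 1.591 g; L-arginine 42.790 mL; ammonium nitrate 19.294 g; sodium molybdate dihydrate 27.658 mg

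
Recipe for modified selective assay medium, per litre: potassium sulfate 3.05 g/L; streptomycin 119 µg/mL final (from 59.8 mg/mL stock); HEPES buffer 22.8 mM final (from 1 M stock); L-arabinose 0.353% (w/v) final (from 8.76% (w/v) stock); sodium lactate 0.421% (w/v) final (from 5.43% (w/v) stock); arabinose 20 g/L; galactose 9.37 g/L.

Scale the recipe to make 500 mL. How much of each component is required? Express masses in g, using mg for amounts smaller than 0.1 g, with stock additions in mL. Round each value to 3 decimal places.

Scale factor relative to 1 L: 0.5.
potassium sulfate: 3.05 g/L × 0.5 L = 1.525 g
streptomycin: C1V1 = C2V2 → 119 µg/mL × 500 mL ÷ 59800 µg/mL = 0.995 mL
HEPES buffer: C1V1 = C2V2 → 22.8 mM × 500 mL ÷ 1000 mM = 11.400 mL
L-arabinose: V = C2·V2/C1 = 0.353% ÷ 8.76% × 500 mL = 20.148 mL
sodium lactate: V = C2·V2/C1 = 0.421% ÷ 5.43% × 500 mL = 38.766 mL
arabinose: 20 g/L × 0.5 L = 10.000 g
galactose: 9.37 g/L × 0.5 L = 4.685 g

potassium sulfate 1.525 g; streptomycin 0.995 mL; HEPES buffer 11.400 mL; L-arabinose 20.148 mL; sodium lactate 38.766 mL; arabinose 10.000 g; galactose 4.685 g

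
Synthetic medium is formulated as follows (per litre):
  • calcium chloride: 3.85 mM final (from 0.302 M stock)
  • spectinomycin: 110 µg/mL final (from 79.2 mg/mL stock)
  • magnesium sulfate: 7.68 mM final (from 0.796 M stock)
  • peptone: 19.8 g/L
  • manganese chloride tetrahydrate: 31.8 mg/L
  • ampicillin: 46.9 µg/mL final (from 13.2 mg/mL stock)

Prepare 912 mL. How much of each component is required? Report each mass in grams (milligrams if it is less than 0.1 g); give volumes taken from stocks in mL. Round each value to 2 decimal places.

Scale factor relative to 1 L: 0.912.
calcium chloride: dilute stock: 3.85 mM × 912 mL ÷ 302 mM = 11.63 mL
spectinomycin: C1V1 = C2V2 → 110 µg/mL × 912 mL ÷ 79200 µg/mL = 1.27 mL
magnesium sulfate: dilute stock: 7.68 mM × 912 mL ÷ 796 mM = 8.80 mL
peptone: 19.8 g/L × 0.912 L = 18.06 g
manganese chloride tetrahydrate: 31.8 mg/L × 0.912 L = 29.00 mg
ampicillin: dilute stock: 46.9 µg/mL × 912 mL ÷ 13200 µg/mL = 3.24 mL

calcium chloride 11.63 mL; spectinomycin 1.27 mL; magnesium sulfate 8.80 mL; peptone 18.06 g; manganese chloride tetrahydrate 29.00 mg; ampicillin 3.24 mL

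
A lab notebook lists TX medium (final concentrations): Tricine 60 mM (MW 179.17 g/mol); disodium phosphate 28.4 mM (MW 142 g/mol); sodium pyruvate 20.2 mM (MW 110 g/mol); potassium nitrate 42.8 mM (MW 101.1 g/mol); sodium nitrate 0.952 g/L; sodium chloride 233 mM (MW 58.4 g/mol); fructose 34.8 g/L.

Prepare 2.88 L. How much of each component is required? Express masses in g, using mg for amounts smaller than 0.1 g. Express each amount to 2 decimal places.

Tricine 30.96 g; disodium phosphate 11.61 g; sodium pyruvate 6.40 g; potassium nitrate 12.46 g; sodium nitrate 2.74 g; sodium chloride 39.19 g; fructose 100.22 g

Working volume: 2.88 L.
Tricine: 60 mmol/L × 179.17 g/mol × 2.88 L ÷ 1000 = 30.96 g
disodium phosphate: 28.4 mmol/L × 142 g/mol × 2.88 L ÷ 1000 = 11.61 g
sodium pyruvate: 20.2 mmol/L × 110 g/mol × 2.88 L ÷ 1000 = 6.40 g
potassium nitrate: 42.8 mmol/L × 101.1 g/mol × 2.88 L ÷ 1000 = 12.46 g
sodium nitrate: 0.952 g/L × 2.88 L = 2.74 g
sodium chloride: 233 mmol/L × 58.4 g/mol × 2.88 L ÷ 1000 = 39.19 g
fructose: 34.8 g/L × 2.88 L = 100.22 g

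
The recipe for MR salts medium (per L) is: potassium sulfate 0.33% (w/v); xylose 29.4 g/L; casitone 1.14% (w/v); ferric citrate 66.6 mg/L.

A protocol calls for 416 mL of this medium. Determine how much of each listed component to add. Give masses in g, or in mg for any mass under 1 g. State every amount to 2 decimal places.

Target volume = 416 mL = 0.416 L.
potassium sulfate: 0.33% w/v = 3.3 g/L → 3.3 × 0.416 L = 1.37 g
xylose: 29.4 g/L × 0.416 L = 12.23 g
casitone: 1.14% w/v = 11.4 g/L → 11.4 × 0.416 L = 4.74 g
ferric citrate: 66.6 mg/L × 0.416 L = 27.71 mg

potassium sulfate 1.37 g; xylose 12.23 g; casitone 4.74 g; ferric citrate 27.71 mg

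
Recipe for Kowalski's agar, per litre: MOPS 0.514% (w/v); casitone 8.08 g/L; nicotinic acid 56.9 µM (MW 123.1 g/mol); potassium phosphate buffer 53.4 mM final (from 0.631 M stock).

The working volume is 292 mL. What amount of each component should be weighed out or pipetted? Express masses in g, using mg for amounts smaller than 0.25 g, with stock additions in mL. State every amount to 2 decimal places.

Working volume: 292 mL = 0.292 L.
MOPS: 0.514% w/v = 5.14 g/L → 5.14 × 0.292 L = 1.50 g
casitone: 8.08 g/L × 0.292 L = 2.36 g
nicotinic acid: 56.9 µmol/L × 123.1 g/mol × 0.292 L ÷ 1000 = 2.05 mg
potassium phosphate buffer: dilute stock: 53.4 mM × 292 mL ÷ 631 mM = 24.71 mL

MOPS 1.50 g; casitone 2.36 g; nicotinic acid 2.05 mg; potassium phosphate buffer 24.71 mL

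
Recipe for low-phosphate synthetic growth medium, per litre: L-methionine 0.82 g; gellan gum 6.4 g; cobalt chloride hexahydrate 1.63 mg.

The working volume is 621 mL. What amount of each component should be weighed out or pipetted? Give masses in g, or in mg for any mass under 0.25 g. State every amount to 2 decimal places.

Scale factor = 621 mL / 1000 mL = 0.621.
L-methionine: 0.82 g × (621 mL / 1000 mL) = 0.51 g
gellan gum: 6.4 g × (621 mL / 1000 mL) = 3.97 g
cobalt chloride hexahydrate: 1.63 mg × (621 mL / 1000 mL) = 1.01 mg

L-methionine 0.51 g; gellan gum 3.97 g; cobalt chloride hexahydrate 1.01 mg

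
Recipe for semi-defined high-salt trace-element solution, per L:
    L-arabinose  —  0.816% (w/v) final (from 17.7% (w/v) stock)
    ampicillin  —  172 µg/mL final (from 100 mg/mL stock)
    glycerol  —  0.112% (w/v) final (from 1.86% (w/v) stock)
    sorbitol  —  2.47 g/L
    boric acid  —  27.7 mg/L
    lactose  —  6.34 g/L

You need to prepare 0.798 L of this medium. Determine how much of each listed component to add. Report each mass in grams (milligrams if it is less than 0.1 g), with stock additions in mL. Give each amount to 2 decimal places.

L-arabinose 36.79 mL; ampicillin 1.37 mL; glycerol 48.05 mL; sorbitol 1.97 g; boric acid 22.10 mg; lactose 5.06 g

Working volume: 0.798 L.
L-arabinose: dilute stock: 0.816% ÷ 17.7% × 798 mL = 36.79 mL
ampicillin: C1V1 = C2V2 → 172 µg/mL × 798 mL ÷ 100000 µg/mL = 1.37 mL
glycerol: C1V1 = C2V2 → 0.112% ÷ 1.86% × 798 mL = 48.05 mL
sorbitol: 2.47 g/L × 0.798 L = 1.97 g
boric acid: 27.7 mg/L × 0.798 L = 22.10 mg
lactose: 6.34 g/L × 0.798 L = 5.06 g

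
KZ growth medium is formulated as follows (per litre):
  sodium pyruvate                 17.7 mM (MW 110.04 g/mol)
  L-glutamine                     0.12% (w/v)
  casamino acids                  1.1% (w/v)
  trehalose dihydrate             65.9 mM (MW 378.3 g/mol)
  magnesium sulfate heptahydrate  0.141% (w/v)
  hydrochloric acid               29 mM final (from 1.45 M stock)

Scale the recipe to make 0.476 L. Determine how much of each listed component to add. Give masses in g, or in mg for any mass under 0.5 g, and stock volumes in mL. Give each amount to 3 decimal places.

sodium pyruvate 0.927 g; L-glutamine 0.571 g; casamino acids 5.236 g; trehalose dihydrate 11.867 g; magnesium sulfate heptahydrate 0.671 g; hydrochloric acid 9.520 mL

Scale factor relative to 1 L: 0.476.
sodium pyruvate: 17.7 mmol/L × 110.04 g/mol × 0.476 L ÷ 1000 = 0.927 g
L-glutamine: 0.12% w/v = 1.2 g/L → 1.2 × 0.476 L = 0.571 g
casamino acids: 1.1% w/v = 11 g/L → 11 × 0.476 L = 5.236 g
trehalose dihydrate: 65.9 mmol/L × 378.3 g/mol × 0.476 L ÷ 1000 = 11.867 g
magnesium sulfate heptahydrate: 0.141% w/v = 1.41 g/L → 1.41 × 0.476 L = 0.671 g
hydrochloric acid: C1V1 = C2V2 → 29 mM × 476 mL ÷ 1450 mM = 9.520 mL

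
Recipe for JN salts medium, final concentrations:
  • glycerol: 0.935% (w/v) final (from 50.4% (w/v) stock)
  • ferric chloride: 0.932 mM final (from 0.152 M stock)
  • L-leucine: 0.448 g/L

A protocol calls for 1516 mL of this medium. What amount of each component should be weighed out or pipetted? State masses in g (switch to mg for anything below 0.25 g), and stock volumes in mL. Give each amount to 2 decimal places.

glycerol 28.12 mL; ferric chloride 9.30 mL; L-leucine 0.68 g

Scale factor relative to 1 L: 1.516.
glycerol: dilute stock: 0.935% ÷ 50.4% × 1516 mL = 28.12 mL
ferric chloride: C1V1 = C2V2 → 0.932 mM × 1516 mL ÷ 152 mM = 9.30 mL
L-leucine: 0.448 g/L × 1.516 L = 0.68 g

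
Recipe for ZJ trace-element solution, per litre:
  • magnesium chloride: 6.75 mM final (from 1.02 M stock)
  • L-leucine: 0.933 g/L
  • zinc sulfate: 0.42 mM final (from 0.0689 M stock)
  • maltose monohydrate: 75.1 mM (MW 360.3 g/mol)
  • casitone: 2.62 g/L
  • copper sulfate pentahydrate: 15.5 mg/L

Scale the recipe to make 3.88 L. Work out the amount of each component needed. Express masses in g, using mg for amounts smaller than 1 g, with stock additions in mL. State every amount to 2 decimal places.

magnesium chloride 25.68 mL; L-leucine 3.62 g; zinc sulfate 23.65 mL; maltose monohydrate 104.99 g; casitone 10.17 g; copper sulfate pentahydrate 60.14 mg

Working volume: 3.88 L.
magnesium chloride: V = C2·V2/C1 = 6.75 mM × 3880 mL ÷ 1020 mM = 25.68 mL
L-leucine: 0.933 g/L × 3.88 L = 3.62 g
zinc sulfate: dilute stock: 0.42 mM × 3880 mL ÷ 68.9 mM = 23.65 mL
maltose monohydrate: 75.1 mmol/L × 360.3 g/mol × 3.88 L ÷ 1000 = 104.99 g
casitone: 2.62 g/L × 3.88 L = 10.17 g
copper sulfate pentahydrate: 15.5 mg/L × 3.88 L = 60.14 mg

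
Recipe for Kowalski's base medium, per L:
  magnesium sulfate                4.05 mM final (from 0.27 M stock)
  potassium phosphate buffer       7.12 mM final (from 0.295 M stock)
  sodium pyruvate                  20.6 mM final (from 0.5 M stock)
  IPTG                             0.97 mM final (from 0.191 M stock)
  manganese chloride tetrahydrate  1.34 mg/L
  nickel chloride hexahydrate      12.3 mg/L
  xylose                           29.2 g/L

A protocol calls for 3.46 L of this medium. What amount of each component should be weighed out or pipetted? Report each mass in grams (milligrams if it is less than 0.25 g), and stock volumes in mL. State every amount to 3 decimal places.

magnesium sulfate 51.900 mL; potassium phosphate buffer 83.509 mL; sodium pyruvate 142.552 mL; IPTG 17.572 mL; manganese chloride tetrahydrate 4.636 mg; nickel chloride hexahydrate 42.558 mg; xylose 101.032 g

Scale factor relative to 1 L: 3.46.
magnesium sulfate: C1V1 = C2V2 → 4.05 mM × 3460 mL ÷ 270 mM = 51.900 mL
potassium phosphate buffer: dilute stock: 7.12 mM × 3460 mL ÷ 295 mM = 83.509 mL
sodium pyruvate: V = C2·V2/C1 = 20.6 mM × 3460 mL ÷ 500 mM = 142.552 mL
IPTG: dilute stock: 0.97 mM × 3460 mL ÷ 191 mM = 17.572 mL
manganese chloride tetrahydrate: 1.34 mg/L × 3.46 L = 4.636 mg
nickel chloride hexahydrate: 12.3 mg/L × 3.46 L = 42.558 mg
xylose: 29.2 g/L × 3.46 L = 101.032 g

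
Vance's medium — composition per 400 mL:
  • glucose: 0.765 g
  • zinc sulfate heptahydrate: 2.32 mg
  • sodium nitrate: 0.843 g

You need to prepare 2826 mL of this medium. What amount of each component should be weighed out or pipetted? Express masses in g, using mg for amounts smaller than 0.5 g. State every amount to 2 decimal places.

Scale factor = 2826 mL / 400 mL = 7.065.
glucose: 0.765 g × (2826 mL / 400 mL) = 5.40 g
zinc sulfate heptahydrate: 2.32 mg × (2826 mL / 400 mL) = 16.39 mg
sodium nitrate: 0.843 g × (2826 mL / 400 mL) = 5.96 g

glucose 5.40 g; zinc sulfate heptahydrate 16.39 mg; sodium nitrate 5.96 g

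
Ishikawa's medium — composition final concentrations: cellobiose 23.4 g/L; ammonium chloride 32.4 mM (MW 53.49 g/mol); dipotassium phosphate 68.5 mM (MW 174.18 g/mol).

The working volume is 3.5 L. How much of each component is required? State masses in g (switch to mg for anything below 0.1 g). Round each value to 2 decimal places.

cellobiose 81.90 g; ammonium chloride 6.07 g; dipotassium phosphate 41.76 g

Working volume: 3.5 L.
cellobiose: 23.4 g/L × 3.5 L = 81.90 g
ammonium chloride: 32.4 mmol/L × 53.49 g/mol × 3.5 L ÷ 1000 = 6.07 g
dipotassium phosphate: 68.5 mmol/L × 174.18 g/mol × 3.5 L ÷ 1000 = 41.76 g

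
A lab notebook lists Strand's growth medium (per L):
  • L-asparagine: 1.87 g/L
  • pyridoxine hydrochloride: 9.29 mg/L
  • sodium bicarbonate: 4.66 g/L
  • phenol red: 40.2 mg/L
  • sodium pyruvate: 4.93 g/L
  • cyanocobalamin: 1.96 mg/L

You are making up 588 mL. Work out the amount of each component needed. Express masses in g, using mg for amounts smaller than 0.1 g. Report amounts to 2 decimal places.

Working volume: 588 mL = 0.588 L.
L-asparagine: 1.87 g/L × 0.588 L = 1.10 g
pyridoxine hydrochloride: 9.29 mg/L × 0.588 L = 5.46 mg
sodium bicarbonate: 4.66 g/L × 0.588 L = 2.74 g
phenol red: 40.2 mg/L × 0.588 L = 23.64 mg
sodium pyruvate: 4.93 g/L × 0.588 L = 2.90 g
cyanocobalamin: 1.96 mg/L × 0.588 L = 1.15 mg

L-asparagine 1.10 g; pyridoxine hydrochloride 5.46 mg; sodium bicarbonate 2.74 g; phenol red 23.64 mg; sodium pyruvate 2.90 g; cyanocobalamin 1.15 mg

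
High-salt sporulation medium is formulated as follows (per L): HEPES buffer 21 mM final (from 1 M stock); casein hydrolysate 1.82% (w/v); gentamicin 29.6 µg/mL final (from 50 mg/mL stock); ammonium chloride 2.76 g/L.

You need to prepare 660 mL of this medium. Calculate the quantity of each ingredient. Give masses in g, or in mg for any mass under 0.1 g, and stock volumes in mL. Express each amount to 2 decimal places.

Target volume = 660 mL = 0.66 L.
HEPES buffer: V = C2·V2/C1 = 21 mM × 660 mL ÷ 1000 mM = 13.86 mL
casein hydrolysate: 1.82 g per 100 mL × 660 mL ÷ 100 = 12.01 g
gentamicin: V = C2·V2/C1 = 29.6 µg/mL × 660 mL ÷ 50000 µg/mL = 0.39 mL
ammonium chloride: 2.76 g/L × 0.66 L = 1.82 g

HEPES buffer 13.86 mL; casein hydrolysate 12.01 g; gentamicin 0.39 mL; ammonium chloride 1.82 g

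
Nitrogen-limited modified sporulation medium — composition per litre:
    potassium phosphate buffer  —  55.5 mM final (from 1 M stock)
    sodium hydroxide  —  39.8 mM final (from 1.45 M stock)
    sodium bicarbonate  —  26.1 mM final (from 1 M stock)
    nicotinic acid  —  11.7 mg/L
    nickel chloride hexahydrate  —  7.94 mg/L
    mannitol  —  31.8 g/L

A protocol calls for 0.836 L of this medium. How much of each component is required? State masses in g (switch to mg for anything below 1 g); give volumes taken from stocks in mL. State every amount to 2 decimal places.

Scale factor relative to 1 L: 0.836.
potassium phosphate buffer: C1V1 = C2V2 → 55.5 mM × 836 mL ÷ 1000 mM = 46.40 mL
sodium hydroxide: dilute stock: 39.8 mM × 836 mL ÷ 1450 mM = 22.95 mL
sodium bicarbonate: C1V1 = C2V2 → 26.1 mM × 836 mL ÷ 1000 mM = 21.82 mL
nicotinic acid: 11.7 mg/L × 0.836 L = 9.78 mg
nickel chloride hexahydrate: 7.94 mg/L × 0.836 L = 6.64 mg
mannitol: 31.8 g/L × 0.836 L = 26.58 g

potassium phosphate buffer 46.40 mL; sodium hydroxide 22.95 mL; sodium bicarbonate 21.82 mL; nicotinic acid 9.78 mg; nickel chloride hexahydrate 6.64 mg; mannitol 26.58 g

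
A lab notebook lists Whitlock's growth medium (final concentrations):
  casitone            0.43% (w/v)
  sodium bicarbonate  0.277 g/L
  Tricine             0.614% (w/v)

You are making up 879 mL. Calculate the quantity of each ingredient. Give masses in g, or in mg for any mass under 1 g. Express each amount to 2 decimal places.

casitone 3.78 g; sodium bicarbonate 243.48 mg; Tricine 5.40 g

Scale factor relative to 1 L: 0.879.
casitone: 0.43 g per 100 mL × 879 mL ÷ 100 = 3.78 g
sodium bicarbonate: 0.277 g/L × 0.879 L = 0.243483 g = 243.48 mg
Tricine: 0.614% w/v = 6.14 g/L → 6.14 × 0.879 L = 5.40 g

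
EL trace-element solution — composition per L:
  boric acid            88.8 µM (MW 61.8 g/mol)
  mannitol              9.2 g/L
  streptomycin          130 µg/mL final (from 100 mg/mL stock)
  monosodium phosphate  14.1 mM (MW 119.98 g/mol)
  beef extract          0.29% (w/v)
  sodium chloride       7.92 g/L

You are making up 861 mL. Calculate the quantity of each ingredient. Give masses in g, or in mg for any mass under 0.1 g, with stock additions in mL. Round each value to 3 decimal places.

boric acid 4.725 mg; mannitol 7.921 g; streptomycin 1.119 mL; monosodium phosphate 1.457 g; beef extract 2.497 g; sodium chloride 6.819 g

Scale factor relative to 1 L: 0.861.
boric acid: 88.8 µmol/L × 61.8 g/mol × 0.861 L ÷ 1000 = 4.725 mg
mannitol: 9.2 g/L × 0.861 L = 7.921 g
streptomycin: C1V1 = C2V2 → 130 µg/mL × 861 mL ÷ 100000 µg/mL = 1.119 mL
monosodium phosphate: 14.1 mmol/L × 119.98 g/mol × 0.861 L ÷ 1000 = 1.457 g
beef extract: 0.29% w/v = 2.9 g/L → 2.9 × 0.861 L = 2.497 g
sodium chloride: 7.92 g/L × 0.861 L = 6.819 g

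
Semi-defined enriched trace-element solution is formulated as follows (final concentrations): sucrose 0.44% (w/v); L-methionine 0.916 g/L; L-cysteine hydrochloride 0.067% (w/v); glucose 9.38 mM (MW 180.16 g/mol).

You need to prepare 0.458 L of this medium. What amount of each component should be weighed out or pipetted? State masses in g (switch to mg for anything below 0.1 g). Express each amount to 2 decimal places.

Scale factor relative to 1 L: 0.458.
sucrose: 0.44 g per 100 mL × 458 mL ÷ 100 = 2.02 g
L-methionine: 0.916 g/L × 0.458 L = 0.42 g
L-cysteine hydrochloride: 0.067% w/v = 0.67 g/L → 0.67 × 0.458 L = 0.31 g
glucose: 9.38 mmol/L × 180.16 g/mol × 0.458 L ÷ 1000 = 0.77 g

sucrose 2.02 g; L-methionine 0.42 g; L-cysteine hydrochloride 0.31 g; glucose 0.77 g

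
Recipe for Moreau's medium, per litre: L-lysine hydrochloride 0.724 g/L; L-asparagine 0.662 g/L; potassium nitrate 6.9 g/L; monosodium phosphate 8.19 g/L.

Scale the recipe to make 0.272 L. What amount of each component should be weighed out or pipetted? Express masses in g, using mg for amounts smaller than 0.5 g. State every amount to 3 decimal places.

Scale factor relative to 1 L: 0.272.
L-lysine hydrochloride: 0.724 g/L × 0.272 L = 0.196928 g = 196.928 mg
L-asparagine: 0.662 g/L × 0.272 L = 0.180064 g = 180.064 mg
potassium nitrate: 6.9 g/L × 0.272 L = 1.877 g
monosodium phosphate: 8.19 g/L × 0.272 L = 2.228 g

L-lysine hydrochloride 196.928 mg; L-asparagine 180.064 mg; potassium nitrate 1.877 g; monosodium phosphate 2.228 g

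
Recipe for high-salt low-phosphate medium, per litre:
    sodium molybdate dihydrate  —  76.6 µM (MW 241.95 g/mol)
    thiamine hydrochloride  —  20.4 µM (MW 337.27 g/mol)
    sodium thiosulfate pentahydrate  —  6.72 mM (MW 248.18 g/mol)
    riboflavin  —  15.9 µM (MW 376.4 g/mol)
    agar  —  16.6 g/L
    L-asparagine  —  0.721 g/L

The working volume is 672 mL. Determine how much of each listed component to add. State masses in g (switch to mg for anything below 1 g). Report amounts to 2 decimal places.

Scale factor relative to 1 L: 0.672.
sodium molybdate dihydrate: 76.6 µmol/L × 241.95 g/mol × 0.672 L ÷ 1000 = 12.45 mg
thiamine hydrochloride: 20.4 µmol/L × 337.27 g/mol × 0.672 L ÷ 1000 = 4.62 mg
sodium thiosulfate pentahydrate: 6.72 mmol/L × 248.18 g/mol × 0.672 L ÷ 1000 = 1.12 g
riboflavin: 15.9 µmol/L × 376.4 g/mol × 0.672 L ÷ 1000 = 4.02 mg
agar: 16.6 g/L × 0.672 L = 11.16 g
L-asparagine: 0.721 g/L × 0.672 L = 0.484512 g = 484.51 mg

sodium molybdate dihydrate 12.45 mg; thiamine hydrochloride 4.62 mg; sodium thiosulfate pentahydrate 1.12 g; riboflavin 4.02 mg; agar 11.16 g; L-asparagine 484.51 mg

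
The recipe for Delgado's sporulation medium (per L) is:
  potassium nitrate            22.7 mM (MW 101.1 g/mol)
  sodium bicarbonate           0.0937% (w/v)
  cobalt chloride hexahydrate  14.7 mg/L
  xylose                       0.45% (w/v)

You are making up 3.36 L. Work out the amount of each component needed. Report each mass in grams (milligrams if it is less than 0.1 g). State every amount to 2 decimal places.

potassium nitrate 7.71 g; sodium bicarbonate 3.15 g; cobalt chloride hexahydrate 49.39 mg; xylose 15.12 g

Working volume: 3.36 L.
potassium nitrate: 22.7 mmol/L × 101.1 g/mol × 3.36 L ÷ 1000 = 7.71 g
sodium bicarbonate: 0.0937% w/v = 0.937 g/L → 0.937 × 3.36 L = 3.15 g
cobalt chloride hexahydrate: 14.7 mg/L × 3.36 L = 49.39 mg
xylose: 0.45% w/v = 4.5 g/L → 4.5 × 3.36 L = 15.12 g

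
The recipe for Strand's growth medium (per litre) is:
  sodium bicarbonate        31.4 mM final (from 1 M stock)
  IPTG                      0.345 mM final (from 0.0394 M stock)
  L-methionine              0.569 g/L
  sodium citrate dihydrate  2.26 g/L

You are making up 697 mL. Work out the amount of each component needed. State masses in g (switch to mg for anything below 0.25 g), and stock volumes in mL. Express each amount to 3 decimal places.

Scale factor relative to 1 L: 0.697.
sodium bicarbonate: dilute stock: 31.4 mM × 697 mL ÷ 1000 mM = 21.886 mL
IPTG: V = C2·V2/C1 = 0.345 mM × 697 mL ÷ 39.4 mM = 6.103 mL
L-methionine: 0.569 g/L × 0.697 L = 0.397 g
sodium citrate dihydrate: 2.26 g/L × 0.697 L = 1.575 g

sodium bicarbonate 21.886 mL; IPTG 6.103 mL; L-methionine 0.397 g; sodium citrate dihydrate 1.575 g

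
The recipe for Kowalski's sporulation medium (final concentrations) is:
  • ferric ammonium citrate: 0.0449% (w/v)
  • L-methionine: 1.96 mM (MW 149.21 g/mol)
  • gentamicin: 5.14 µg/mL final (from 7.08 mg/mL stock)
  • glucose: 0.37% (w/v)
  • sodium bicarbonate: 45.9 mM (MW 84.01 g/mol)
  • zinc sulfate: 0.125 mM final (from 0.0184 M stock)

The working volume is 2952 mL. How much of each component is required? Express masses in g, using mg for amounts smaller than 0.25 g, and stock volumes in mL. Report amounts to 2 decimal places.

ferric ammonium citrate 1.33 g; L-methionine 0.86 g; gentamicin 2.14 mL; glucose 10.92 g; sodium bicarbonate 11.38 g; zinc sulfate 20.05 mL

Target volume = 2952 mL = 2.952 L.
ferric ammonium citrate: 0.0449 g per 100 mL × 2952 mL ÷ 100 = 1.33 g
L-methionine: 1.96 mmol/L × 149.21 g/mol × 2.952 L ÷ 1000 = 0.86 g
gentamicin: V = C2·V2/C1 = 5.14 µg/mL × 2952 mL ÷ 7080 µg/mL = 2.14 mL
glucose: 0.37 g per 100 mL × 2952 mL ÷ 100 = 10.92 g
sodium bicarbonate: 45.9 mmol/L × 84.01 g/mol × 2.952 L ÷ 1000 = 11.38 g
zinc sulfate: V = C2·V2/C1 = 0.125 mM × 2952 mL ÷ 18.4 mM = 20.05 mL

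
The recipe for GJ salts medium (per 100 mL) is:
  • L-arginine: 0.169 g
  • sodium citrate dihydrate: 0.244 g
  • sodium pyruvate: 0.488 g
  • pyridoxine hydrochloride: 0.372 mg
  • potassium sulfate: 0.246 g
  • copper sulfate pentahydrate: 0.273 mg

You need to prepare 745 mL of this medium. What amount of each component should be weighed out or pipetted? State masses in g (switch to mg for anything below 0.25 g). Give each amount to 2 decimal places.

Ratio of target to recipe volume: 745 / 100 = 7.45.
L-arginine: 0.169 g × (745 mL / 100 mL) = 1.26 g
sodium citrate dihydrate: 0.244 g × (745 mL / 100 mL) = 1.82 g
sodium pyruvate: 0.488 g × (745 mL / 100 mL) = 3.64 g
pyridoxine hydrochloride: 0.372 mg × (745 mL / 100 mL) = 2.77 mg
potassium sulfate: 0.246 g × (745 mL / 100 mL) = 1.83 g
copper sulfate pentahydrate: 0.273 mg × (745 mL / 100 mL) = 2.03 mg

L-arginine 1.26 g; sodium citrate dihydrate 1.82 g; sodium pyruvate 3.64 g; pyridoxine hydrochloride 2.77 mg; potassium sulfate 1.83 g; copper sulfate pentahydrate 2.03 mg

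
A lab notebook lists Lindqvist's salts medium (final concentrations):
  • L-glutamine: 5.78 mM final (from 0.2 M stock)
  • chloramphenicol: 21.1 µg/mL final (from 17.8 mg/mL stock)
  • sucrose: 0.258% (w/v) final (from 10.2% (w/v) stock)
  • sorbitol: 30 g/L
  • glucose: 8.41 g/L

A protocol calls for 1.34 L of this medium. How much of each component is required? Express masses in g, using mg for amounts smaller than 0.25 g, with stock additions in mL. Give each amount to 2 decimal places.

L-glutamine 38.73 mL; chloramphenicol 1.59 mL; sucrose 33.89 mL; sorbitol 40.20 g; glucose 11.27 g

Working volume: 1.34 L.
L-glutamine: dilute stock: 5.78 mM × 1340 mL ÷ 200 mM = 38.73 mL
chloramphenicol: dilute stock: 21.1 µg/mL × 1340 mL ÷ 17800 µg/mL = 1.59 mL
sucrose: dilute stock: 0.258% ÷ 10.2% × 1340 mL = 33.89 mL
sorbitol: 30 g/L × 1.34 L = 40.20 g
glucose: 8.41 g/L × 1.34 L = 11.27 g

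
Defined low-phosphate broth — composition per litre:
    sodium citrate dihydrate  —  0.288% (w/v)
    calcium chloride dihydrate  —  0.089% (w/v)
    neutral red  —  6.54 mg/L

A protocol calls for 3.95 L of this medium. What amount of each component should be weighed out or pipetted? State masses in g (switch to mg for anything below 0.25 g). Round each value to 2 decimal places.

sodium citrate dihydrate 11.38 g; calcium chloride dihydrate 3.52 g; neutral red 25.83 mg

Scale factor relative to 1 L: 3.95.
sodium citrate dihydrate: 0.288 g per 100 mL × 3950 mL ÷ 100 = 11.38 g
calcium chloride dihydrate: 0.089% w/v = 0.89 g/L → 0.89 × 3.95 L = 3.52 g
neutral red: 6.54 mg/L × 3.95 L = 25.83 mg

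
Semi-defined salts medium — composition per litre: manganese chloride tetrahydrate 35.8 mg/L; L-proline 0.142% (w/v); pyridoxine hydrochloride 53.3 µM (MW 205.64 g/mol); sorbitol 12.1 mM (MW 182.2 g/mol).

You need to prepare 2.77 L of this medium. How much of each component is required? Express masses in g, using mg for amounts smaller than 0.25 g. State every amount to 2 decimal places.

manganese chloride tetrahydrate 99.17 mg; L-proline 3.93 g; pyridoxine hydrochloride 30.36 mg; sorbitol 6.11 g

Working volume: 2.77 L.
manganese chloride tetrahydrate: 35.8 mg/L × 2.77 L = 99.17 mg
L-proline: 0.142% w/v = 1.42 g/L → 1.42 × 2.77 L = 3.93 g
pyridoxine hydrochloride: 53.3 µmol/L × 205.64 g/mol × 2.77 L ÷ 1000 = 30.36 mg
sorbitol: 12.1 mmol/L × 182.2 g/mol × 2.77 L ÷ 1000 = 6.11 g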